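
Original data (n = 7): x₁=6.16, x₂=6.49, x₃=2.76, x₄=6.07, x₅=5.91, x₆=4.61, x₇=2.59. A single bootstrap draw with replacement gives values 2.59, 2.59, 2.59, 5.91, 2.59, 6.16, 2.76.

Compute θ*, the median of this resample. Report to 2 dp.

θ* = 2.59

Sorted: 2.59, 2.59, 2.59, 2.59, 2.76, 5.91, 6.16
Median = middle value = 2.59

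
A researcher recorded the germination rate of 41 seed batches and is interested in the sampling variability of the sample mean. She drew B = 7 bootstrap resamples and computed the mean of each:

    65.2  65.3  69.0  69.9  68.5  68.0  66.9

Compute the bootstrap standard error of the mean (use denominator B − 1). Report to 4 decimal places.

SE* = 1.8137

Bootstrap SE is the standard deviation of the 7 replicate means.
Mean of replicates: (65.2 + 65.3 + 69.0 + 69.9 + 68.5 + 68.0 + 66.9) / 7 = 472.80000 / 7 = 67.54286
Sum of squared deviations: (−2.34286)² + (−2.24286)² + (+1.45714)² + (+2.35714)² + (+0.95714)² + (+0.45714)² + (−0.64286)² = 19.73714
Variance = 19.73714 / 6 = 3.28952
SE* = √3.28952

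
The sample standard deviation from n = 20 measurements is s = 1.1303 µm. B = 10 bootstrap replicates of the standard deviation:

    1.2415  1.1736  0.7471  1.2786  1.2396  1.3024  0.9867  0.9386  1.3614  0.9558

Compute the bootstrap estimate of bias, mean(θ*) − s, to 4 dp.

mean(θ*) = (1.2415 + 1.1736 + 0.7471 + 1.2786 + 1.2396 + 1.3024 + 0.9867 + 0.9386 + 1.3614 + 0.9558) / 10 = 1.12253
bias = 1.12253 − 1.1303

bias = −0.0078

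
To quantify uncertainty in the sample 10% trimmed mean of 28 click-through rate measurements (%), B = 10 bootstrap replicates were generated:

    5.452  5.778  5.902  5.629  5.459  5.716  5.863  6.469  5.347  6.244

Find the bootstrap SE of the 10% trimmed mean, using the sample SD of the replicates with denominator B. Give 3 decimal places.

Bootstrap SE is the standard deviation of the 10 replicate 10% trimmed means.
Mean of replicates: (5.452 + 5.778 + 5.902 + 5.629 + 5.459 + 5.716 + 5.863 + 6.469 + 5.347 + 6.244) / 10 = 57.8590 / 10 = 5.7859
Sum of squared deviations: (−0.3339)² + (−0.0079)² + (+0.1161)² + (−0.1569)² + (−0.3269)² + (−0.0699)² + (+0.0771)² + (+0.6831)² + (−0.4389)² + (+0.4581)² = 1.1365
Variance = 1.1365 / 10 = 0.1136
SE* = √0.1136

SE* = 0.337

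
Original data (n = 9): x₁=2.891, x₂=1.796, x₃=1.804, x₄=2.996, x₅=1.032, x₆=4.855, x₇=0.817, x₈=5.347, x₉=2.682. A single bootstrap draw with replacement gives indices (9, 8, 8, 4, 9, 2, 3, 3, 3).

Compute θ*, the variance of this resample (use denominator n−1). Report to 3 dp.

θ* = 2.112

Resample values: 2.682, 5.347, 5.347, 2.996, 2.682, 1.796, 1.804, 1.804, 1.804.
Mean = 2.9180; sum of squared deviations = 16.8994
s² = 16.8994 / 8 = 2.1124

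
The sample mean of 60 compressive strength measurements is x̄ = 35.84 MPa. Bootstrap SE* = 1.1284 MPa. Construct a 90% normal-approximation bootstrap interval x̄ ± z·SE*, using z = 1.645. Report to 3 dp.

(33.984, 37.696)

Margin = 1.645 × 1.1284 = 1.8562
Interval: 35.84 ± 1.8562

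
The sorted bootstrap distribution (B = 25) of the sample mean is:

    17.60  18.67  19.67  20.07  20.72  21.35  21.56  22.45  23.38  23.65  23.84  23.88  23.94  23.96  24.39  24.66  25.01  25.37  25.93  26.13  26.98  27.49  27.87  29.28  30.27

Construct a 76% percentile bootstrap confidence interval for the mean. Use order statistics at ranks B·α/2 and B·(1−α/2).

(19.67, 27.49)

α = 0.24; lower rank = 25 × 0.120 = 3; upper rank = 25 × 0.880 = 22.
The 3rd smallest replicate is 19.67; the 22nd is 27.49.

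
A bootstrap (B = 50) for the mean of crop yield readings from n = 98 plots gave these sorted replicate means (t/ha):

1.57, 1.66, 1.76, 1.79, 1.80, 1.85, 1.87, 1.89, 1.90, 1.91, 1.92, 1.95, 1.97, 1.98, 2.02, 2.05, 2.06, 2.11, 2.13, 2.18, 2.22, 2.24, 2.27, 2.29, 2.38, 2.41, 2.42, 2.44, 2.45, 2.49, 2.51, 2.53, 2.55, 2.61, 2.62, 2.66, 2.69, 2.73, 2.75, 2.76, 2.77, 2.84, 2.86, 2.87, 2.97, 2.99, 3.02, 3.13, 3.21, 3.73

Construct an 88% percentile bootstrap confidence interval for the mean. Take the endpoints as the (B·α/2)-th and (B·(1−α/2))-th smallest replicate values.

(1.76, 3.02)

α = 0.12; lower rank = 50 × 0.060 = 3; upper rank = 50 × 0.940 = 47.
The 3rd smallest replicate is 1.76; the 47th is 3.02.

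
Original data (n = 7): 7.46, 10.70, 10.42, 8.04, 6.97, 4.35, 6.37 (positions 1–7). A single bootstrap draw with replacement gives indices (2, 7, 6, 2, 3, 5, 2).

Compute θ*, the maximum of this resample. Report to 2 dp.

θ* = 10.70

Resample values: 10.70, 6.37, 4.35, 10.70, 10.42, 6.97, 10.70.
Maximum = 10.70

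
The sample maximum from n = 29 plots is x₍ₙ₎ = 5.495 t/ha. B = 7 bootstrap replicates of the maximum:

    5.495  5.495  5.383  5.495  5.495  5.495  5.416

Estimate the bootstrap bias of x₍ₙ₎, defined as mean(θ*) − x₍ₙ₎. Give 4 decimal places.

mean(θ*) = (5.495 + 5.495 + 5.383 + 5.495 + 5.495 + 5.495 + 5.416) / 7 = 5.46771
bias = 5.46771 − 5.495

bias = −0.0273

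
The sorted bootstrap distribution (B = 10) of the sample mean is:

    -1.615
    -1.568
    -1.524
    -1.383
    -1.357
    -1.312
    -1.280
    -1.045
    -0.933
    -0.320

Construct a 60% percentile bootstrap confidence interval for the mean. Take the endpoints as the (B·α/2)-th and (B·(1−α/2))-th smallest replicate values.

α = 0.40; lower rank = 10 × 0.200 = 2; upper rank = 10 × 0.800 = 8.
The 2nd smallest replicate is -1.568; the 8th is -1.045.

(-1.568, -1.045)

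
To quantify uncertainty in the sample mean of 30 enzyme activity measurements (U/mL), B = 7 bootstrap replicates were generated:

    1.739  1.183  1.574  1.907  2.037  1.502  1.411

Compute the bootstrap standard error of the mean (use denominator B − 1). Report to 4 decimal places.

SE* = 0.2947

Bootstrap SE is the standard deviation of the 7 replicate means.
Mean of replicates: (1.739 + 1.183 + 1.574 + 1.907 + 2.037 + 1.502 + 1.411) / 7 = 11.35300 / 7 = 1.62186
Sum of squared deviations: (+0.11714)² + (−0.43886)² + (−0.04786)² + (+0.28514)² + (+0.41514)² + (−0.11986)² + (−0.21086)² = 0.52108
Variance = 0.52108 / 6 = 0.08685
SE* = √0.08685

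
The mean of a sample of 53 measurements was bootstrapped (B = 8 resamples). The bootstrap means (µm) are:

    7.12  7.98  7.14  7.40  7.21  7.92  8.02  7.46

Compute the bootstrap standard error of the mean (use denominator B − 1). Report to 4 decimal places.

SE* = 0.3853

Bootstrap SE is the standard deviation of the 8 replicate means.
Mean of replicates: (7.12 + 7.98 + 7.14 + 7.40 + 7.21 + 7.92 + 8.02 + 7.46) / 8 = 60.25000 / 8 = 7.53125
Sum of squared deviations: (−0.41125)² + (+0.44875)² + (−0.39125)² + (−0.13125)² + (−0.32125)² + (+0.38875)² + (+0.48875)² + (−0.07125)² = 1.03909
Variance = 1.03909 / 7 = 0.14844
SE* = √0.14844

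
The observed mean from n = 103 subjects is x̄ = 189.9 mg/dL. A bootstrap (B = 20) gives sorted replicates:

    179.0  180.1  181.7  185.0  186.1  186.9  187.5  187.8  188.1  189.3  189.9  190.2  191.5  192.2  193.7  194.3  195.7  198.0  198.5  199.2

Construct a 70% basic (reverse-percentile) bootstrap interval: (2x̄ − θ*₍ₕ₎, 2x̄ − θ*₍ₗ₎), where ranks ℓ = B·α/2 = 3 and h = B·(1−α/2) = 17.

(184.1, 198.1)

Percentile endpoints at ranks 3 and 17: θ*₍3₎ = 181.7, θ*₍17₎ = 195.7.
Basic interval reflects these around x̄:
  lower = 2 × 189.9 − 195.7 = 184.1
  upper = 2 × 189.9 − 181.7 = 198.1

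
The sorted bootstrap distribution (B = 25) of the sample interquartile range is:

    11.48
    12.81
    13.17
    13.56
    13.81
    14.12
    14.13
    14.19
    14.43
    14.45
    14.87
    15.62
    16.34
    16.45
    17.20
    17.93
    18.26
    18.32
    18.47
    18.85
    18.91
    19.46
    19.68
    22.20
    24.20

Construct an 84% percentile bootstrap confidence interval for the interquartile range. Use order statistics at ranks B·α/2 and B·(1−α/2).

α = 0.16; lower rank = 25 × 0.080 = 2; upper rank = 25 × 0.920 = 23.
The 2nd smallest replicate is 12.81; the 23rd is 19.68.

(12.81, 19.68)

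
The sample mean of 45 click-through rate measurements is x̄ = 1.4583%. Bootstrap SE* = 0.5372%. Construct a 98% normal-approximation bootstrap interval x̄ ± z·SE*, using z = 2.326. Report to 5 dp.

(0.20877, 2.70783)

Margin = 2.326 × 0.5372 = 1.249527
Interval: 1.4583 ± 1.249527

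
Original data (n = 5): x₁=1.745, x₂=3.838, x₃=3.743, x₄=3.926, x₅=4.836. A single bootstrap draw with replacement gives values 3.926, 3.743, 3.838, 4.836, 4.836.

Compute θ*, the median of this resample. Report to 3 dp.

Sorted: 3.743, 3.838, 3.926, 4.836, 4.836
Median = middle value = 3.926

θ* = 3.926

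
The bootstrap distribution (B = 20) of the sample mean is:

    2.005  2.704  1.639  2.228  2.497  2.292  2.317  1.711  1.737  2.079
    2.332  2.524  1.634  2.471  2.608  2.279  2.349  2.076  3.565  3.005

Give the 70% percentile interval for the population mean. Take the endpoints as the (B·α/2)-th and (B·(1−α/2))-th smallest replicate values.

Sorted replicates: 1.634, 1.639, 1.711, 1.737, 2.005, 2.076, 2.079, 2.228, 2.279, 2.292, 2.317, 2.332, 2.349, 2.471, 2.497, 2.524, 2.608, 2.704, 3.005, 3.565
α = 0.30; lower rank = 20 × 0.150 = 3; upper rank = 20 × 0.850 = 17.
The 3rd smallest replicate is 1.711; the 17th is 2.608.

(1.711, 2.608)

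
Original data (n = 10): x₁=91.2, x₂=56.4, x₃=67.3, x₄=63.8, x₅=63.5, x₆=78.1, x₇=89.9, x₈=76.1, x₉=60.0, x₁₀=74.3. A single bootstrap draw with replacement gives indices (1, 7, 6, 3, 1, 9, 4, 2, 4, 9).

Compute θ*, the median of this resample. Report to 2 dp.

Resample values: 91.2, 89.9, 78.1, 67.3, 91.2, 60.0, 63.8, 56.4, 63.8, 60.0.
Sorted: 56.4, 60.0, 60.0, 63.8, 63.8, 67.3, 78.1, 89.9, 91.2, 91.2
Median = average of the two middle values = 65.55

θ* = 65.55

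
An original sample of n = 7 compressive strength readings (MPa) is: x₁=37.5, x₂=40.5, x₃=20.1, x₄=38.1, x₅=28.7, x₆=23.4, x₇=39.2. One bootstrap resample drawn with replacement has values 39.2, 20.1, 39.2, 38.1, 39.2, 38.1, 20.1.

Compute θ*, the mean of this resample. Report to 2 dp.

Mean = (39.2 + 20.1 + 39.2 + 38.1 + 39.2 + 38.1 + 20.1) / 7 = 234.00 / 7 = 33.43

θ* = 33.43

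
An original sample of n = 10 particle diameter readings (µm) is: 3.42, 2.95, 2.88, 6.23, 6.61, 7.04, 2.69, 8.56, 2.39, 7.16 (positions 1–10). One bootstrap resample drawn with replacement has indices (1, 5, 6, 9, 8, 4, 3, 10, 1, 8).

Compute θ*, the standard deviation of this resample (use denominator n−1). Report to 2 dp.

Resample values: 3.42, 6.61, 7.04, 2.39, 8.56, 6.23, 2.88, 7.16, 3.42, 8.56.
Mean = 5.6270; sum of squared deviations = 50.6474
s² = 50.6474 / 9 = 5.6275
s = √5.6275 = 2.37

θ* = 2.37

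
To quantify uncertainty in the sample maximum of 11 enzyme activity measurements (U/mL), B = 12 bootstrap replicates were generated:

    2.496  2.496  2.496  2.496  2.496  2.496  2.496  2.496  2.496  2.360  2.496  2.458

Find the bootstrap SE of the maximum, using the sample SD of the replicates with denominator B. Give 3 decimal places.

SE* = 0.038

Bootstrap SE is the standard deviation of the 12 replicate maximums.
Mean of replicates: (2.496 + 2.496 + 2.496 + 2.496 + 2.496 + 2.496 + 2.496 + 2.496 + 2.496 + 2.360 + 2.496 + 2.458) / 12 = 29.77800 / 12 = 2.48150
Sum of squared deviations: (+0.01450)² + (+0.01450)² + (+0.01450)² + (+0.01450)² + (+0.01450)² + (+0.01450)² + (+0.01450)² + (+0.01450)² + (+0.01450)² + (−0.12150)² + (+0.01450)² + (−0.02350)² = 0.01742
Variance = 0.01742 / 12 = 0.00145
SE* = √0.00145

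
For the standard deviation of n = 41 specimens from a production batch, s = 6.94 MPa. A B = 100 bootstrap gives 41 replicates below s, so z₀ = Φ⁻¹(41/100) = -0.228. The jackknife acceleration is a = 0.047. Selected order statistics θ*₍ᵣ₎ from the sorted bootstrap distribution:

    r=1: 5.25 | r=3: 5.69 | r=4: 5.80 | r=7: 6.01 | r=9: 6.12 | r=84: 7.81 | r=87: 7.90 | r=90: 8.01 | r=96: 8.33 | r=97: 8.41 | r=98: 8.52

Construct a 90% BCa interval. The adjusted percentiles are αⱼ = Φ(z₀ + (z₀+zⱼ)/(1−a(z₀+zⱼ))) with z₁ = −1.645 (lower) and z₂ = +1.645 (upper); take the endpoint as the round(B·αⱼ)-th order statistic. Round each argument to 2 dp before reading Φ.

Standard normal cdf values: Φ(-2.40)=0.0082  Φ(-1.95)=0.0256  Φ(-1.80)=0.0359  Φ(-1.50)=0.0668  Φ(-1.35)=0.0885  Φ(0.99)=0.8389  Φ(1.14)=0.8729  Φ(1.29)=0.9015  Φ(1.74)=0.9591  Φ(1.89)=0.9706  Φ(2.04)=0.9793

(5.69, 8.01)

Lower: z₀ + z₁ = -0.228 + (-1.645) = -1.873; 1 − a(z₀+z₁) = 1 − (0.047)(-1.873) = 1.0880; argument = -0.228 + (-1.873)/1.0880 = -1.9495 → -1.95.
α₁ = Φ(-1.95) = 0.0256; rank = round(100 × 0.0256) = 3; θ*₍3₎ = 5.69.
Upper: z₀ + z₂ = 1.417; 1 − a(z₀+z₂) = 0.9334; argument = 1.2901 → 1.29; α₂ = 0.9015; rank = 90; θ*₍90₎ = 8.01.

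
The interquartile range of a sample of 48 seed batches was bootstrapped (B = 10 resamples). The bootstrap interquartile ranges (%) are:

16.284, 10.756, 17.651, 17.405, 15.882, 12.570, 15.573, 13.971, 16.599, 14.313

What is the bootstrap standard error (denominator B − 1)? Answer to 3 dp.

Bootstrap SE is the standard deviation of the 10 replicate interquartile ranges.
Mean of replicates: (16.284 + 10.756 + 17.651 + 17.405 + 15.882 + 12.570 + 15.573 + 13.971 + 16.599 + 14.313) / 10 = 151.0040 / 10 = 15.1004
Sum of squared deviations: (+1.1836)² + (−4.3444)² + (+2.5506)² + (+2.3046)² + (+0.7816)² + (−2.5304)² + (+0.4726)² + (−1.1294)² + (+1.4986)² + (−0.7874)² = 43.4700
Variance = 43.4700 / 9 = 4.8300
SE* = √4.8300

SE* = 2.198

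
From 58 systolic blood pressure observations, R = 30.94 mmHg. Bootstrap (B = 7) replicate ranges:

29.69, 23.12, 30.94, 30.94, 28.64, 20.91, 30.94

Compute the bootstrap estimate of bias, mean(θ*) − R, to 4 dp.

mean(θ*) = (29.69 + 23.12 + 30.94 + 30.94 + 28.64 + 20.91 + 30.94) / 7 = 27.88286
bias = 27.88286 − 30.94

bias = −3.0571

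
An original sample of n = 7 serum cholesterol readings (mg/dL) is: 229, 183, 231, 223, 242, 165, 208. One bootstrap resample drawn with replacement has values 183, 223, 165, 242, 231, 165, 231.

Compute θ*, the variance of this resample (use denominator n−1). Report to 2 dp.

θ* = 1120.90

Mean = 205.7143; sum of squared deviations = 6725.4286
s² = 6725.4286 / 6 = 1120.9048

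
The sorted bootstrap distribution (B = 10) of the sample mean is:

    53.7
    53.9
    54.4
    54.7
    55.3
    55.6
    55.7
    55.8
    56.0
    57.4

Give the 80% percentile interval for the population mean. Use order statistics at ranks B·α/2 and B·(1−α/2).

α = 0.20; lower rank = 10 × 0.100 = 1; upper rank = 10 × 0.900 = 9.
The 1st smallest replicate is 53.7; the 9th is 56.0.

(53.7, 56.0)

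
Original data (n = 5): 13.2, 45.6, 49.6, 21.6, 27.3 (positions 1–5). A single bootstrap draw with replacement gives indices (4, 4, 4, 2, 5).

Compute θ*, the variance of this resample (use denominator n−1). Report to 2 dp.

Resample values: 21.6, 21.6, 21.6, 45.6, 27.3.
Mean = 27.5400; sum of squared deviations = 432.0720
s² = 432.0720 / 4 = 108.0180

θ* = 108.02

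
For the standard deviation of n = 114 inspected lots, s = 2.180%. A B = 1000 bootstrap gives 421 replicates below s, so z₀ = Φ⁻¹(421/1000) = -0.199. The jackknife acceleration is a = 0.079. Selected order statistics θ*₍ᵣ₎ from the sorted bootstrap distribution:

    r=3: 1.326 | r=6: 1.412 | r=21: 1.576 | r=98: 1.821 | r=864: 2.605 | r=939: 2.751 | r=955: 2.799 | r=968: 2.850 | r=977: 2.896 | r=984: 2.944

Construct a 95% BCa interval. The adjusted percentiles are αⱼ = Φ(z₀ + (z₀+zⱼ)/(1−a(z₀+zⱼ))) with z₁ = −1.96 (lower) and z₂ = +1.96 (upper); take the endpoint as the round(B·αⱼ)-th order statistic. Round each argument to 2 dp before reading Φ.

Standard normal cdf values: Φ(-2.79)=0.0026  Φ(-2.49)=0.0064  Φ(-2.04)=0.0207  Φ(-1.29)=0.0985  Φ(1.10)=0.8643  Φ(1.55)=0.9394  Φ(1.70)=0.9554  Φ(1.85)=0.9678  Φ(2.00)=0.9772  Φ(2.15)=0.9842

(1.576, 2.850)

Lower: z₀ + z₁ = -0.199 + (-1.960) = -2.159; 1 − a(z₀+z₁) = 1 − (0.079)(-2.159) = 1.1706; argument = -0.199 + (-2.159)/1.1706 = -2.0434 → -2.04.
α₁ = Φ(-2.04) = 0.0207; rank = round(1000 × 0.0207) = 21; θ*₍21₎ = 1.576.
Upper: z₀ + z₂ = 1.761; 1 − a(z₀+z₂) = 0.8609; argument = 1.8466 → 1.85; α₂ = 0.9678; rank = 968; θ*₍968₎ = 2.850.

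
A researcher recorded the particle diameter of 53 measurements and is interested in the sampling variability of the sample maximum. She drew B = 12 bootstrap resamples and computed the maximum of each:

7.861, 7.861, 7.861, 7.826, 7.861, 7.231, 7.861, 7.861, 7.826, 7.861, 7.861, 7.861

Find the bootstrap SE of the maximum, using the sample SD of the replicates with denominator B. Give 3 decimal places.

Bootstrap SE is the standard deviation of the 12 replicate maximums.
Mean of replicates: (7.861 + 7.861 + 7.861 + 7.826 + 7.861 + 7.231 + 7.861 + 7.861 + 7.826 + 7.861 + 7.861 + 7.861) / 12 = 93.6320 / 12 = 7.8027
Sum of squared deviations: (+0.0583)² + (+0.0583)² + (+0.0583)² + (+0.0233)² + (+0.0583)² + (−0.5717)² + (+0.0583)² + (+0.0583)² + (+0.0233)² + (+0.0583)² + (+0.0583)² + (+0.0583)² = 0.3585
Variance = 0.3585 / 12 = 0.0299
SE* = √0.0299

SE* = 0.173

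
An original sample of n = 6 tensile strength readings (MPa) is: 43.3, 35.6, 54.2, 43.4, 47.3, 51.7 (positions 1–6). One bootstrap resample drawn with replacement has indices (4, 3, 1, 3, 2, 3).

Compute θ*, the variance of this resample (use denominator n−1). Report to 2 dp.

θ* = 62.15

Resample values: 43.4, 54.2, 43.3, 54.2, 35.6, 54.2.
Mean = 47.4833; sum of squared deviations = 310.7283
s² = 310.7283 / 5 = 62.1457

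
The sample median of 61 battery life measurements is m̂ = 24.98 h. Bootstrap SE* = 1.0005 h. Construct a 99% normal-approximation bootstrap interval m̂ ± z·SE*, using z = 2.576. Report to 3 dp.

(22.403, 27.557)

Margin = 2.576 × 1.0005 = 2.5773
Interval: 24.98 ± 2.5773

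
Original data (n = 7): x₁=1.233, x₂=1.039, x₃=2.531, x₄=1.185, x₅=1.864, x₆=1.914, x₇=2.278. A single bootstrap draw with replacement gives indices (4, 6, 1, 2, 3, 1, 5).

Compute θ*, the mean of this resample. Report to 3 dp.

Resample values: 1.185, 1.914, 1.233, 1.039, 2.531, 1.233, 1.864.
Mean = (1.185 + 1.914 + 1.233 + 1.039 + 2.531 + 1.233 + 1.864) / 7 = 10.9990 / 7 = 1.571

θ* = 1.571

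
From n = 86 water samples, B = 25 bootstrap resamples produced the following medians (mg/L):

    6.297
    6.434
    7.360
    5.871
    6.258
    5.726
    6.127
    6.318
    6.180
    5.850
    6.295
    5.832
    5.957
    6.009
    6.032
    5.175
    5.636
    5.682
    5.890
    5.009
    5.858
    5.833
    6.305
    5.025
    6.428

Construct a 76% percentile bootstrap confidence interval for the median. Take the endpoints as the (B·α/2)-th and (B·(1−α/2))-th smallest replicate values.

(5.175, 6.318)

Sorted replicates: 5.009, 5.025, 5.175, 5.636, 5.682, 5.726, 5.832, 5.833, 5.850, 5.858, 5.871, 5.890, 5.957, 6.009, 6.032, 6.127, 6.180, 6.258, 6.295, 6.297, 6.305, 6.318, 6.428, 6.434, 7.360
α = 0.24; lower rank = 25 × 0.120 = 3; upper rank = 25 × 0.880 = 22.
The 3rd smallest replicate is 5.175; the 22nd is 6.318.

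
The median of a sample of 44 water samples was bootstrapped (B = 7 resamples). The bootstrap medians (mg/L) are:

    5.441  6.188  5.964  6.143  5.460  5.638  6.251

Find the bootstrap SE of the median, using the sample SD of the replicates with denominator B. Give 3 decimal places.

Bootstrap SE is the standard deviation of the 7 replicate medians.
Mean of replicates: (5.441 + 6.188 + 5.964 + 6.143 + 5.460 + 5.638 + 6.251) / 7 = 41.0850 / 7 = 5.8693
Sum of squared deviations: (−0.4283)² + (+0.3187)² + (+0.0947)² + (+0.2737)² + (−0.4093)² + (−0.2313)² + (+0.3817)² = 0.7356
Variance = 0.7356 / 7 = 0.1051
SE* = √0.1051

SE* = 0.324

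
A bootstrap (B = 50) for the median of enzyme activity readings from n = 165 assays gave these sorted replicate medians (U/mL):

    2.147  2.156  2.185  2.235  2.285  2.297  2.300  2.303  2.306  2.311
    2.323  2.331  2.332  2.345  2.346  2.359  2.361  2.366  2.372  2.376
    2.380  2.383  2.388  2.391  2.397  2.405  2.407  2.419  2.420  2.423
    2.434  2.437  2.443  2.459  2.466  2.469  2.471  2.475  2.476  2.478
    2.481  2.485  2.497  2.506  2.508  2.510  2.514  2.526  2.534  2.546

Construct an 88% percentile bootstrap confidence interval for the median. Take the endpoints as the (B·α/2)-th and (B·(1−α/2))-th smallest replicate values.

(2.185, 2.514)

α = 0.12; lower rank = 50 × 0.060 = 3; upper rank = 50 × 0.940 = 47.
The 3rd smallest replicate is 2.185; the 47th is 2.514.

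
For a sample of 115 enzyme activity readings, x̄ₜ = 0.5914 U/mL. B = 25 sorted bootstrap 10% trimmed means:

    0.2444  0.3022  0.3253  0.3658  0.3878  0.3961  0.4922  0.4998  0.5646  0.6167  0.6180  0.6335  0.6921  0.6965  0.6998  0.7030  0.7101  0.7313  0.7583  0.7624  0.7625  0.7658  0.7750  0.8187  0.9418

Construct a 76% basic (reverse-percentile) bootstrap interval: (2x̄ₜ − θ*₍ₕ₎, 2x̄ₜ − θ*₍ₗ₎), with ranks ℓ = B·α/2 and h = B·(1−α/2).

(0.4170, 0.8575)

Percentile endpoints at ranks 3 and 22: θ*₍3₎ = 0.3253, θ*₍22₎ = 0.7658.
Basic interval reflects these around x̄ₜ:
  lower = 2 × 0.5914 − 0.7658 = 0.4170
  upper = 2 × 0.5914 − 0.3253 = 0.8575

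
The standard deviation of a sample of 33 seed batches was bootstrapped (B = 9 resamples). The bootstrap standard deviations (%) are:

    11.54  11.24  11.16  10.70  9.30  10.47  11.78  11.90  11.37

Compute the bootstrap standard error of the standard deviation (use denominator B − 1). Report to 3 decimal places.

SE* = 0.804

Bootstrap SE is the standard deviation of the 9 replicate standard deviations.
Mean of replicates: (11.54 + 11.24 + 11.16 + 10.70 + 9.30 + 10.47 + 11.78 + 11.90 + 11.37) / 9 = 99.4600 / 9 = 11.0511
Sum of squared deviations: (+0.4889)² + (+0.1889)² + (+0.1089)² + (−0.3511)² + (−1.7511)² + (−0.5811)² + (+0.7289)² + (+0.8489)² + (+0.3189)² = 5.1675
Variance = 5.1675 / 8 = 0.6459
SE* = √0.6459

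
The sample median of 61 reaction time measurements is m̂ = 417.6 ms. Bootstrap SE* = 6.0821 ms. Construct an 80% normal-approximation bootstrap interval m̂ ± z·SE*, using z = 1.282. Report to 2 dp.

Margin = 1.282 × 6.0821 = 7.797
Interval: 417.6 ± 7.797

(409.80, 425.40)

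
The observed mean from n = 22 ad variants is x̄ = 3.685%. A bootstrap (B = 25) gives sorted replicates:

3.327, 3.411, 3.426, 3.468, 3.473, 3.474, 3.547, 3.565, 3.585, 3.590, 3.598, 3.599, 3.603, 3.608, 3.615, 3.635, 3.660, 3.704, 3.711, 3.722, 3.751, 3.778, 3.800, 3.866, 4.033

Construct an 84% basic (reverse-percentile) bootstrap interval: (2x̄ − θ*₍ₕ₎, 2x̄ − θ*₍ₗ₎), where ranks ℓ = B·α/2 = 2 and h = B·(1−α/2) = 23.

(3.570, 3.959)

Percentile endpoints at ranks 2 and 23: θ*₍2₎ = 3.411, θ*₍23₎ = 3.800.
Basic interval reflects these around x̄:
  lower = 2 × 3.685 − 3.800 = 3.570
  upper = 2 × 3.685 − 3.411 = 3.959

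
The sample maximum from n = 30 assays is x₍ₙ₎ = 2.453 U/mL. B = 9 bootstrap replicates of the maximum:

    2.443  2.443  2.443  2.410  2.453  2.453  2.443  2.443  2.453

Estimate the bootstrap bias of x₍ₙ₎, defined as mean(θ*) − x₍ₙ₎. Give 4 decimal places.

mean(θ*) = (2.443 + 2.443 + 2.443 + 2.410 + 2.453 + 2.453 + 2.443 + 2.443 + 2.453) / 9 = 2.44267
bias = 2.44267 − 2.453

bias = −0.0103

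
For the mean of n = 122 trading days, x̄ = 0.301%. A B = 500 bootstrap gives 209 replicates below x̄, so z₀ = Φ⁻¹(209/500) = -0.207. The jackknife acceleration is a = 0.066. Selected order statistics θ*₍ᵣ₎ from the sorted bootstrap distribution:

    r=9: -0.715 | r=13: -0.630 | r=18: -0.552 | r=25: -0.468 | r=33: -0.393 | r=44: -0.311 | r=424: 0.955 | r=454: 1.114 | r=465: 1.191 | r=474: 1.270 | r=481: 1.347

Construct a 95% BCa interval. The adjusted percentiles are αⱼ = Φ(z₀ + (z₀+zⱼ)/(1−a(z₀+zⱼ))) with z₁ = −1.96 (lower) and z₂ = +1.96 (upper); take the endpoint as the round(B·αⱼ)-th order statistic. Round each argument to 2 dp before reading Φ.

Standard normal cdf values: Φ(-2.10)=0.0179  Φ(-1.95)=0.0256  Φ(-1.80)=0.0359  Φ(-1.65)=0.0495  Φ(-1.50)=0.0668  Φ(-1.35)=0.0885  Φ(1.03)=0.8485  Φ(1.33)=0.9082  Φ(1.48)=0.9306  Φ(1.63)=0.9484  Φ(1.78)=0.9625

(-0.715, 1.347)

Lower: z₀ + z₁ = -0.207 + (-1.960) = -2.167; 1 − a(z₀+z₁) = 1 − (0.066)(-2.167) = 1.1430; argument = -0.207 + (-2.167)/1.1430 = -2.1029 → -2.10.
α₁ = Φ(-2.10) = 0.0179; rank = round(500 × 0.0179) = 9; θ*₍9₎ = -0.715.
Upper: z₀ + z₂ = 1.753; 1 − a(z₀+z₂) = 0.8843; argument = 1.7754 → 1.78; α₂ = 0.9625; rank = 481; θ*₍481₎ = 1.347.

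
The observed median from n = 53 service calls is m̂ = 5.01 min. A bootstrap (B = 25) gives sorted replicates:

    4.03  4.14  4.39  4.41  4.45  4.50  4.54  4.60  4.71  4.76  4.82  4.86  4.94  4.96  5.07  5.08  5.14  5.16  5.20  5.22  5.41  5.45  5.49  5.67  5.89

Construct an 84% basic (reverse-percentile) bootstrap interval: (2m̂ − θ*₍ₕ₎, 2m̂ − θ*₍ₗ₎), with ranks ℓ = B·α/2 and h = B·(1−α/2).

Percentile endpoints at ranks 2 and 23: θ*₍2₎ = 4.14, θ*₍23₎ = 5.49.
Basic interval reflects these around m̂:
  lower = 2 × 5.01 − 5.49 = 4.53
  upper = 2 × 5.01 − 4.14 = 5.88

(4.53, 5.88)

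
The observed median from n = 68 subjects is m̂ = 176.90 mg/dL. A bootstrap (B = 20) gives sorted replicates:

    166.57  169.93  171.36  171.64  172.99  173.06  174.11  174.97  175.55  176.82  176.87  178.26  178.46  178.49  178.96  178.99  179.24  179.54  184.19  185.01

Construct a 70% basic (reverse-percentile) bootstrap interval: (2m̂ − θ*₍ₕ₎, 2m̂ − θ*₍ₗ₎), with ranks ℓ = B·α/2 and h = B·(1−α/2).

(174.56, 182.44)

Percentile endpoints at ranks 3 and 17: θ*₍3₎ = 171.36, θ*₍17₎ = 179.24.
Basic interval reflects these around m̂:
  lower = 2 × 176.90 − 179.24 = 174.56
  upper = 2 × 176.90 − 171.36 = 182.44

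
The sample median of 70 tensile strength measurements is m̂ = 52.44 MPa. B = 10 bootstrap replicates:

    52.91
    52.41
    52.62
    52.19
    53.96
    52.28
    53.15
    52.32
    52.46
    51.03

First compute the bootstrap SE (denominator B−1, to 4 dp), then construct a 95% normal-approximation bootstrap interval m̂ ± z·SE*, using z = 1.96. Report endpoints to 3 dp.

(50.968, 53.912)

Mean of replicates = 52.5330; sum of squared deviations = 5.0732; SE* = √(5.0732/9) = 0.7508
Margin = 1.96 × 0.7508 = 1.4716
Interval: 52.44 ± 1.4716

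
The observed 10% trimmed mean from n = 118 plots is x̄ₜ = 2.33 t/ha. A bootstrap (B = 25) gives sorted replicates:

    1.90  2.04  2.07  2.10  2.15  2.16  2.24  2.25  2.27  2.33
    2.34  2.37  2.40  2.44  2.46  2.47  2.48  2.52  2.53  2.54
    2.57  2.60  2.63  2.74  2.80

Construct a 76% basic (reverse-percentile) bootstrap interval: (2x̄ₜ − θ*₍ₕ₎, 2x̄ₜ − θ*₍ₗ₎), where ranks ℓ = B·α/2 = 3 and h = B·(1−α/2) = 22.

(2.06, 2.59)

Percentile endpoints at ranks 3 and 22: θ*₍3₎ = 2.07, θ*₍22₎ = 2.60.
Basic interval reflects these around x̄ₜ:
  lower = 2 × 2.33 − 2.60 = 2.06
  upper = 2 × 2.33 − 2.07 = 2.59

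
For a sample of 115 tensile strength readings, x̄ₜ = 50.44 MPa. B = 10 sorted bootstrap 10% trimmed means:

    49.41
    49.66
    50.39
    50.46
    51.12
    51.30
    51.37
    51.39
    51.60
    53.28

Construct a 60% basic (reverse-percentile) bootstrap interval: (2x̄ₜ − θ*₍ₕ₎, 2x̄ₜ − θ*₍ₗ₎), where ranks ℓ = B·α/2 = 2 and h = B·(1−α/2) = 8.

Percentile endpoints at ranks 2 and 8: θ*₍2₎ = 49.66, θ*₍8₎ = 51.39.
Basic interval reflects these around x̄ₜ:
  lower = 2 × 50.44 − 51.39 = 49.49
  upper = 2 × 50.44 − 49.66 = 51.22

(49.49, 51.22)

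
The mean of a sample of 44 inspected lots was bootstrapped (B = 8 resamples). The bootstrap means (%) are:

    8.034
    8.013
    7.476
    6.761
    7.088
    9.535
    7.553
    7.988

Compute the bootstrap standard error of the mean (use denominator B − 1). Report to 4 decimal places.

SE* = 0.8365

Bootstrap SE is the standard deviation of the 8 replicate means.
Mean of replicates: (8.034 + 8.013 + 7.476 + 6.761 + 7.088 + 9.535 + 7.553 + 7.988) / 8 = 62.44800 / 8 = 7.80600
Sum of squared deviations: (+0.22800)² + (+0.20700)² + (−0.33000)² + (−1.04500)² + (−0.71800)² + (+1.72900)² + (−0.25300)² + (+0.18200)² = 4.89786
Variance = 4.89786 / 7 = 0.69969
SE* = √0.69969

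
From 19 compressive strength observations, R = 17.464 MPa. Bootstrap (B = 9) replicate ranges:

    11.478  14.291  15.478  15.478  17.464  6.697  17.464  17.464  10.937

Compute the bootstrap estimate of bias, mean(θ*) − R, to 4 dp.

bias = −3.3806

mean(θ*) = (11.478 + 14.291 + 15.478 + 15.478 + 17.464 + 6.697 + 17.464 + 17.464 + 10.937) / 9 = 14.08344
bias = 14.08344 − 17.464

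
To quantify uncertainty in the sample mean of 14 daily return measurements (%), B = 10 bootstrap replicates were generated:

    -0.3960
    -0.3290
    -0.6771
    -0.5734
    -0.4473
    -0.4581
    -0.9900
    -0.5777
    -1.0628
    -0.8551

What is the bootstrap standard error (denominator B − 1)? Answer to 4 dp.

SE* = 0.2546

Bootstrap SE is the standard deviation of the 10 replicate means.
Mean of replicates: ((-0.3960) + (-0.3290) + (-0.6771) + (-0.5734) + (-0.4473) + (-0.4581) + (-0.9900) + (-0.5777) + (-1.0628) + (-0.8551)) / 10 = -6.36650 / 10 = -0.63665
Sum of squared deviations: (+0.24065)² + (+0.30765)² + (−0.04045)² + (+0.06325)² + (+0.18935)² + (+0.17855)² + (−0.35335)² + (+0.05895)² + (−0.42615)² + (−0.21845)² = 0.58359
Variance = 0.58359 / 9 = 0.06484
SE* = √0.06484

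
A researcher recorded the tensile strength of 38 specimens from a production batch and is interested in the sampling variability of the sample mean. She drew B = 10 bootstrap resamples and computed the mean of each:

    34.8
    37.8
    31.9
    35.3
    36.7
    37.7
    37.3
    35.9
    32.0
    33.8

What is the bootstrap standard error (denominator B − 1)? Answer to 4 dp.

SE* = 2.1928

Bootstrap SE is the standard deviation of the 10 replicate means.
Mean of replicates: (34.8 + 37.8 + 31.9 + 35.3 + 36.7 + 37.7 + 37.3 + 35.9 + 32.0 + 33.8) / 10 = 353.20000 / 10 = 35.32000
Sum of squared deviations: (−0.52000)² + (+2.48000)² + (−3.42000)² + (−0.02000)² + (+1.38000)² + (+2.38000)² + (+1.98000)² + (+0.58000)² + (−3.32000)² + (−1.52000)² = 43.27600
Variance = 43.27600 / 9 = 4.80844
SE* = √4.80844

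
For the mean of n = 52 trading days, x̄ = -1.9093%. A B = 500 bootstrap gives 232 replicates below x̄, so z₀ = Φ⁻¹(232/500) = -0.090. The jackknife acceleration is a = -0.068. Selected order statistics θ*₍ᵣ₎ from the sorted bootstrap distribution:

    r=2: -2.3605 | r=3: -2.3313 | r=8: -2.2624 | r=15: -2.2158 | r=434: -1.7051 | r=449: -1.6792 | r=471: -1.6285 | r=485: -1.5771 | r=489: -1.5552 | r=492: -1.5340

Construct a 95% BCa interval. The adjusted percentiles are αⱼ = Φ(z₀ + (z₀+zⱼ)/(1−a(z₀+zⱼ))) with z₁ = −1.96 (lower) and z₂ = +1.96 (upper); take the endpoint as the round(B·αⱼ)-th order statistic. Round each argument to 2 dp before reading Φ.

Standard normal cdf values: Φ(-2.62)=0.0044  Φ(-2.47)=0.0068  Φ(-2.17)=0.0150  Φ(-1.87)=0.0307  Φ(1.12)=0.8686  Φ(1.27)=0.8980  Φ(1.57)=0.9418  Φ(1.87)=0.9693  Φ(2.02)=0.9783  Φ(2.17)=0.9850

Lower: z₀ + z₁ = -0.090 + (-1.960) = -2.050; 1 − a(z₀+z₁) = 1 − (-0.068)(-2.050) = 0.8606; argument = -0.090 + (-2.050)/0.8606 = -2.4721 → -2.47.
α₁ = Φ(-2.47) = 0.0068; rank = round(500 × 0.0068) = 3; θ*₍3₎ = -2.3313.
Upper: z₀ + z₂ = 1.870; 1 − a(z₀+z₂) = 1.1272; argument = 1.5690 → 1.57; α₂ = 0.9418; rank = 471; θ*₍471₎ = -1.6285.

(-2.3313, -1.6285)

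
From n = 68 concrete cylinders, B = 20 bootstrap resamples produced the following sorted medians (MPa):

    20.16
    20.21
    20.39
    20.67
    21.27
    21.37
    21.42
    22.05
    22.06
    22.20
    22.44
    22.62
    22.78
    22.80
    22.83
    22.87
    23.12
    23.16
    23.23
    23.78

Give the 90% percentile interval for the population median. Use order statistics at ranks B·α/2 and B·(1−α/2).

(20.16, 23.23)

α = 0.10; lower rank = 20 × 0.050 = 1; upper rank = 20 × 0.950 = 19.
The 1st smallest replicate is 20.16; the 19th is 23.23.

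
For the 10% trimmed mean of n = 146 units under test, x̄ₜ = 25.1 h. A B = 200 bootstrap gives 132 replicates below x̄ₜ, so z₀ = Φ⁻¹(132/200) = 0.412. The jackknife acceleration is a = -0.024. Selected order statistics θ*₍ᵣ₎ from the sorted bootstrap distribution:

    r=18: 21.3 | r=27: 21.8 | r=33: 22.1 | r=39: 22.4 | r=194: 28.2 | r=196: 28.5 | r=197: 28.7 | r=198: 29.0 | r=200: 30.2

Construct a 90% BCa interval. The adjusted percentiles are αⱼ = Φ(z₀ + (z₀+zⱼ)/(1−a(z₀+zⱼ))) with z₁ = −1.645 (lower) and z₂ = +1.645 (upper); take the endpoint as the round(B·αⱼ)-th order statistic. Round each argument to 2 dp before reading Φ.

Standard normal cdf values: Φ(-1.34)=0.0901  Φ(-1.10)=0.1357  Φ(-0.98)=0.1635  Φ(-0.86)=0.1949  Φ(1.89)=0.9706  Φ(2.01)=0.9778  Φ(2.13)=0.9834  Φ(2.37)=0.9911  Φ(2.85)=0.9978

(22.4, 29.0)

Lower: z₀ + z₁ = 0.412 + (-1.645) = -1.233; 1 − a(z₀+z₁) = 1 − (-0.024)(-1.233) = 0.9704; argument = 0.412 + (-1.233)/0.9704 = -0.8586 → -0.86.
α₁ = Φ(-0.86) = 0.1949; rank = round(200 × 0.1949) = 39; θ*₍39₎ = 22.4.
Upper: z₀ + z₂ = 2.057; 1 − a(z₀+z₂) = 1.0494; argument = 2.3722 → 2.37; α₂ = 0.9911; rank = 198; θ*₍198₎ = 29.0.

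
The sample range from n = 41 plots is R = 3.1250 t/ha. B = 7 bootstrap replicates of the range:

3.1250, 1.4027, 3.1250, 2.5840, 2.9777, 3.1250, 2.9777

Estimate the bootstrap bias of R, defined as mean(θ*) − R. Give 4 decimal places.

mean(θ*) = (3.1250 + 1.4027 + 3.1250 + 2.5840 + 2.9777 + 3.1250 + 2.9777) / 7 = 2.75959
bias = 2.75959 − 3.1250

bias = −0.3654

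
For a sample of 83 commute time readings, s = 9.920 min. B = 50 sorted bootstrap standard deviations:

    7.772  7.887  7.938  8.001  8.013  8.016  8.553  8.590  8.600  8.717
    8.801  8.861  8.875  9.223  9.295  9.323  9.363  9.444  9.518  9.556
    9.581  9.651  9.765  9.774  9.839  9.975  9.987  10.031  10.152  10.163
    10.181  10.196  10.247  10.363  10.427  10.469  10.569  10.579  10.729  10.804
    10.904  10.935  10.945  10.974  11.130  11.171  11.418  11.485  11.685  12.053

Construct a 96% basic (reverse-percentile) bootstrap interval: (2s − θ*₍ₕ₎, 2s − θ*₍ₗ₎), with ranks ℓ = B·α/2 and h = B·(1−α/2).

(8.155, 12.068)

Percentile endpoints at ranks 1 and 49: θ*₍1₎ = 7.772, θ*₍49₎ = 11.685.
Basic interval reflects these around s:
  lower = 2 × 9.920 − 11.685 = 8.155
  upper = 2 × 9.920 − 7.772 = 12.068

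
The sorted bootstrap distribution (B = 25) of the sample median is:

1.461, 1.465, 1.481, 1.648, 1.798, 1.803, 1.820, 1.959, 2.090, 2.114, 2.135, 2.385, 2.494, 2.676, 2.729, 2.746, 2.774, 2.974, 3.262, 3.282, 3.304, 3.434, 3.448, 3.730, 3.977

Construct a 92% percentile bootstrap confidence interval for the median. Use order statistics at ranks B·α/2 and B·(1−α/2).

α = 0.08; lower rank = 25 × 0.040 = 1; upper rank = 25 × 0.960 = 24.
The 1st smallest replicate is 1.461; the 24th is 3.730.

(1.461, 3.730)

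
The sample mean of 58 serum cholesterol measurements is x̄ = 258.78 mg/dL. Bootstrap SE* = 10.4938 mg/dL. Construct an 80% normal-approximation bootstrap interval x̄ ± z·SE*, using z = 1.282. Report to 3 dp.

Margin = 1.282 × 10.4938 = 13.4531
Interval: 258.78 ± 13.4531

(245.327, 272.233)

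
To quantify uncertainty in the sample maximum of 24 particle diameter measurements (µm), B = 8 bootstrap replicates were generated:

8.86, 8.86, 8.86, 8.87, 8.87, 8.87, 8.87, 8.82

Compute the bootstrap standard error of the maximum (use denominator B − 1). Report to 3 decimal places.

Bootstrap SE is the standard deviation of the 8 replicate maximums.
Mean of replicates: (8.86 + 8.86 + 8.86 + 8.87 + 8.87 + 8.87 + 8.87 + 8.82) / 8 = 70.8800 / 8 = 8.8600
Sum of squared deviations: (+0.0000)² + (+0.0000)² + (+0.0000)² + (+0.0100)² + (+0.0100)² + (+0.0100)² + (+0.0100)² + (−0.0400)² = 0.0020
Variance = 0.0020 / 7 = 0.0003
SE* = √0.0003

SE* = 0.017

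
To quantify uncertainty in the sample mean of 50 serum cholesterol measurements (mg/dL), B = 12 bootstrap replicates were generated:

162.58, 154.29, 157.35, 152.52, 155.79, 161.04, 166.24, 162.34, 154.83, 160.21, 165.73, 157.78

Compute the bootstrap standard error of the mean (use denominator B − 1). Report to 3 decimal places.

SE* = 4.500

Bootstrap SE is the standard deviation of the 12 replicate means.
Mean of replicates: (162.58 + 154.29 + 157.35 + 152.52 + 155.79 + 161.04 + 166.24 + 162.34 + 154.83 + 160.21 + 165.73 + 157.78) / 12 = 1910.7000 / 12 = 159.2250
Sum of squared deviations: (+3.3550)² + (−4.9350)² + (−1.8750)² + (−6.7050)² + (−3.4350)² + (+1.8150)² + (+7.0150)² + (+3.1150)² + (−4.3950)² + (+0.9850)² + (+6.5050)² + (−1.4450)² = 222.7791
Variance = 222.7791 / 11 = 20.2526
SE* = √20.2526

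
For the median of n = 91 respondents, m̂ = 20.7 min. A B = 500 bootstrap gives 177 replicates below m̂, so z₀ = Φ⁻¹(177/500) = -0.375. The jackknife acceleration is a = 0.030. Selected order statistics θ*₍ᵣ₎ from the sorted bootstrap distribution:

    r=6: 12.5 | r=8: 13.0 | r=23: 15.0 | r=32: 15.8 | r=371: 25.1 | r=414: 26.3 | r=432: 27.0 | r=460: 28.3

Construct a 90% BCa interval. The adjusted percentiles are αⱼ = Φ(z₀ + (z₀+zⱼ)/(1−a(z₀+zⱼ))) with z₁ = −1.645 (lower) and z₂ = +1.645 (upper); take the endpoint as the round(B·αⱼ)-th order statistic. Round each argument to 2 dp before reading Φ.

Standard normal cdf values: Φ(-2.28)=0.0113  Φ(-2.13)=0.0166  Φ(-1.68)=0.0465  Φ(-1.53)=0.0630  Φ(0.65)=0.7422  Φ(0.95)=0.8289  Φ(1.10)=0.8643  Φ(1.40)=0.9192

Lower: z₀ + z₁ = -0.375 + (-1.645) = -2.020; 1 − a(z₀+z₁) = 1 − (0.030)(-2.020) = 1.0606; argument = -0.375 + (-2.020)/1.0606 = -2.2796 → -2.28.
α₁ = Φ(-2.28) = 0.0113; rank = round(500 × 0.0113) = 6; θ*₍6₎ = 12.5.
Upper: z₀ + z₂ = 1.270; 1 − a(z₀+z₂) = 0.9619; argument = 0.9453 → 0.95; α₂ = 0.8289; rank = 414; θ*₍414₎ = 26.3.

(12.5, 26.3)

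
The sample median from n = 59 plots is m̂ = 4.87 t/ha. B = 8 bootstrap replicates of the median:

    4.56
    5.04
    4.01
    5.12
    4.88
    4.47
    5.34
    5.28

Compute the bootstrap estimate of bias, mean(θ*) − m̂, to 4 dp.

mean(θ*) = (4.56 + 5.04 + 4.01 + 5.12 + 4.88 + 4.47 + 5.34 + 5.28) / 8 = 4.83750
bias = 4.83750 − 4.87

bias = −0.0325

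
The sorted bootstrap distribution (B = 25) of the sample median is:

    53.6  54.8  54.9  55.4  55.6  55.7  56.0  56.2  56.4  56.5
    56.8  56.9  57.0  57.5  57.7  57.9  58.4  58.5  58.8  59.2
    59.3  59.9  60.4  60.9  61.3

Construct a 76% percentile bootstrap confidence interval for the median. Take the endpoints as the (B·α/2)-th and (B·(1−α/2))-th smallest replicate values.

(54.9, 59.9)

α = 0.24; lower rank = 25 × 0.120 = 3; upper rank = 25 × 0.880 = 22.
The 3rd smallest replicate is 54.9; the 22nd is 59.9.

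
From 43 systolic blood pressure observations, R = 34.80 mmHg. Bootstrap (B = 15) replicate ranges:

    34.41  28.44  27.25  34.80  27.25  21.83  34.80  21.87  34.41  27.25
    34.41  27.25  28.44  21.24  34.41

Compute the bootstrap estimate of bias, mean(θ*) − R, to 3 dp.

bias = −5.596

mean(θ*) = (34.41 + 28.44 + 27.25 + 34.80 + 27.25 + 21.83 + 34.80 + 21.87 + 34.41 + 27.25 + 34.41 + 27.25 + 28.44 + 21.24 + 34.41) / 15 = 29.2040
bias = 29.2040 − 34.80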